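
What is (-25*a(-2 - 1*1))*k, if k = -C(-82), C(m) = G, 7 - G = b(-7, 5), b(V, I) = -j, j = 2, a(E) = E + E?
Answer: -1350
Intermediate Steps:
a(E) = 2*E
b(V, I) = -2 (b(V, I) = -1*2 = -2)
G = 9 (G = 7 - 1*(-2) = 7 + 2 = 9)
C(m) = 9
k = -9 (k = -1*9 = -9)
(-25*a(-2 - 1*1))*k = -50*(-2 - 1*1)*(-9) = -50*(-2 - 1)*(-9) = -50*(-3)*(-9) = -25*(-6)*(-9) = 150*(-9) = -1350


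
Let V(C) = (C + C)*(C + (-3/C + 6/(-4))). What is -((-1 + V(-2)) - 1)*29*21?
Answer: -3654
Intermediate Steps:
V(C) = 2*C*(-3/2 + C - 3/C) (V(C) = (2*C)*(C + (-3/C + 6*(-1/4))) = (2*C)*(C + (-3/C - 3/2)) = (2*C)*(C + (-3/2 - 3/C)) = (2*C)*(-3/2 + C - 3/C) = 2*C*(-3/2 + C - 3/C))
-((-1 + V(-2)) - 1)*29*21 = -((-1 + (-6 - 3*(-2) + 2*(-2)**2)) - 1)*29*21 = -((-1 + (-6 + 6 + 2*4)) - 1)*609 = -((-1 + (-6 + 6 + 8)) - 1)*609 = -((-1 + 8) - 1)*609 = -(7 - 1)*609 = -6*609 = -1*3654 = -3654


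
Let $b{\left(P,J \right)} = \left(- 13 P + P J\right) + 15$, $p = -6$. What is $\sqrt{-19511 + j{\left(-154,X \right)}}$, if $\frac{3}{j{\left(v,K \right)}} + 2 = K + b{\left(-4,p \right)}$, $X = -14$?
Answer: $\frac{i \sqrt{487774}}{5} \approx 139.68 i$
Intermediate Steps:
$b{\left(P,J \right)} = 15 - 13 P + J P$ ($b{\left(P,J \right)} = \left(- 13 P + J P\right) + 15 = 15 - 13 P + J P$)
$j{\left(v,K \right)} = \frac{3}{89 + K}$ ($j{\left(v,K \right)} = \frac{3}{-2 + \left(K - -91\right)} = \frac{3}{-2 + \left(K + \left(15 + 52 + 24\right)\right)} = \frac{3}{-2 + \left(K + 91\right)} = \frac{3}{-2 + \left(91 + K\right)} = \frac{3}{89 + K}$)
$\sqrt{-19511 + j{\left(-154,X \right)}} = \sqrt{-19511 + \frac{3}{89 - 14}} = \sqrt{-19511 + \frac{3}{75}} = \sqrt{-19511 + 3 \cdot \frac{1}{75}} = \sqrt{-19511 + \frac{1}{25}} = \sqrt{- \frac{487774}{25}} = \frac{i \sqrt{487774}}{5}$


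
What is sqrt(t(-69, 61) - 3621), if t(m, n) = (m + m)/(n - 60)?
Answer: I*sqrt(3759) ≈ 61.311*I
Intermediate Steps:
t(m, n) = 2*m/(-60 + n) (t(m, n) = (2*m)/(-60 + n) = 2*m/(-60 + n))
sqrt(t(-69, 61) - 3621) = sqrt(2*(-69)/(-60 + 61) - 3621) = sqrt(2*(-69)/1 - 3621) = sqrt(2*(-69)*1 - 3621) = sqrt(-138 - 3621) = sqrt(-3759) = I*sqrt(3759)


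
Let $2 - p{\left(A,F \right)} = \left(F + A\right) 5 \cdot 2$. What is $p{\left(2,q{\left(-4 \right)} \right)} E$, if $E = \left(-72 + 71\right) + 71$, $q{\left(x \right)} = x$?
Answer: $1540$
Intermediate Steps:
$p{\left(A,F \right)} = 2 - 10 A - 10 F$ ($p{\left(A,F \right)} = 2 - \left(F + A\right) 5 \cdot 2 = 2 - \left(A + F\right) 10 = 2 - \left(10 A + 10 F\right) = 2 - 10 A - 10 F$)
$E = 70$ ($E = -1 + 71 = 70$)
$p{\left(2,q{\left(-4 \right)} \right)} E = \left(2 - 20 - -40\right) 70 = \left(2 - 20 + 40\right) 70 = 22 \cdot 70 = 1540$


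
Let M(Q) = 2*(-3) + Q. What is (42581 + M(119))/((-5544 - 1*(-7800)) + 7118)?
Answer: 21347/4687 ≈ 4.5545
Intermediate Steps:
M(Q) = -6 + Q
(42581 + M(119))/((-5544 - 1*(-7800)) + 7118) = (42581 + (-6 + 119))/((-5544 - 1*(-7800)) + 7118) = (42581 + 113)/((-5544 + 7800) + 7118) = 42694/(2256 + 7118) = 42694/9374 = 42694*(1/9374) = 21347/4687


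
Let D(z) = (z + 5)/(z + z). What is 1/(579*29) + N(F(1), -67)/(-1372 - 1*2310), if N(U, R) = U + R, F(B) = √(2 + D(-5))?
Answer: 1128679/61824462 - √2/3682 ≈ 0.017872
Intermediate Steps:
D(z) = (5 + z)/(2*z) (D(z) = (5 + z)/((2*z)) = (5 + z)*(1/(2*z)) = (5 + z)/(2*z))
F(B) = √2 (F(B) = √(2 + (½)*(5 - 5)/(-5)) = √(2 + (½)*(-⅕)*0) = √(2 + 0) = √2)
N(U, R) = R + U
1/(579*29) + N(F(1), -67)/(-1372 - 1*2310) = 1/(579*29) + (-67 + √2)/(-1372 - 1*2310) = (1/579)*(1/29) + (-67 + √2)/(-1372 - 2310) = 1/16791 + (-67 + √2)/(-3682) = 1/16791 + (-67 + √2)*(-1/3682) = 1/16791 + (67/3682 - √2/3682) = 1128679/61824462 - √2/3682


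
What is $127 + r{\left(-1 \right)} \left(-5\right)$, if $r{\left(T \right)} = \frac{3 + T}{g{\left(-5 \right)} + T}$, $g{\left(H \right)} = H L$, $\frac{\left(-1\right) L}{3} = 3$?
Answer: $\frac{2789}{22} \approx 126.77$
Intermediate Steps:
$L = -9$ ($L = \left(-3\right) 3 = -9$)
$g{\left(H \right)} = - 9 H$ ($g{\left(H \right)} = H \left(-9\right) = - 9 H$)
$r{\left(T \right)} = \frac{3 + T}{45 + T}$ ($r{\left(T \right)} = \frac{3 + T}{\left(-9\right) \left(-5\right) + T} = \frac{3 + T}{45 + T}$)
$127 + r{\left(-1 \right)} \left(-5\right) = 127 + \frac{3 - 1}{45 - 1} \left(-5\right) = 127 + \frac{1}{44} \cdot 2 \left(-5\right) = 127 + \frac{1}{22} \left(-5\right) = 127 - \frac{5}{22} = \frac{2789}{22}$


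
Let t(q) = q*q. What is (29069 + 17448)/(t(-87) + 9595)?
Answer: 46517/17164 ≈ 2.7101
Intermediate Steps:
t(q) = q²
(29069 + 17448)/(t(-87) + 9595) = (29069 + 17448)/((-87)² + 9595) = 46517/(7569 + 9595) = 46517/17164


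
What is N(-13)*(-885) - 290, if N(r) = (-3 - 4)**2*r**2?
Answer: -7328975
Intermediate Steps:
N(r) = 49*r**2 (N(r) = (-7)**2*r**2 = 49*r**2)
N(-13)*(-885) - 290 = (49*(-13)**2)*(-885) - 290 = (49*169)*(-885) - 290 = 8281*(-885) - 290 = -7328685 - 290 = -7328975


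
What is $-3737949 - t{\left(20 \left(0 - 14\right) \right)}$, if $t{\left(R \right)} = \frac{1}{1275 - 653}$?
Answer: $- \frac{2325004279}{622} \approx -3.7379 \cdot 10^{6}$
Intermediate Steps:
$t{\left(R \right)} = \frac{1}{622}$
$-3737949 - t{\left(20 \left(0 - 14\right) \right)} = -3737949 - \frac{1}{622} = - \frac{2325004279}{622}$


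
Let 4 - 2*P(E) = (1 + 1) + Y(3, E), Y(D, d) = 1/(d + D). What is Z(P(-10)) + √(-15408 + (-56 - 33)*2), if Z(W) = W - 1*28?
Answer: -377/14 + I*√15586 ≈ -26.929 + 124.84*I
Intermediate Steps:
Y(D, d) = 1/(D + d)
P(E) = 1 - 1/(2*(3 + E)) (P(E) = 2 - ((1 + 1) + 1/(3 + E))/2 = 2 - (2 + 1/(3 + E))/2 = 2 + (-1 - 1/(2*(3 + E))) = 1 - 1/(2*(3 + E)))
Z(W) = -28 + W (Z(W) = W - 28 = -28 + W)
Z(P(-10)) + √(-15408 + (-56 - 33)*2) = (-28 + (5/2 - 10)/(3 - 10)) + √(-15408 + (-56 - 33)*2) = (-28 - 15/2/(-7)) + √(-15408 - 89*2) = (-28 - ⅐*(-15/2)) + √(-15408 - 178) = (-28 + 15/14) + √(-15586) = -377/14 + I*√15586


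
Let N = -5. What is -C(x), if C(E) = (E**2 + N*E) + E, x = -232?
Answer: -54752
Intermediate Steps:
C(E) = E**2 - 4*E (C(E) = (E**2 - 5*E) + E = E**2 - 4*E)
-C(x) = -(-232)*(-4 - 232) = -(-232)*(-236) = -1*54752 = -54752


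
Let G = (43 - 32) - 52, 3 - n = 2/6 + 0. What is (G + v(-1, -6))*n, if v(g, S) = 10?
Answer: -248/3 ≈ -82.667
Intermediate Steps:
n = 8/3 (n = 3 - (2/6 + 0) = 3 - (2*(⅙) + 0) = 3 - (⅓ + 0) = 3 - 1*⅓ = 3 - ⅓ = 8/3 ≈ 2.6667)
G = -41 (G = 11 - 52 = -41)
(G + v(-1, -6))*n = (-41 + 10)*(8/3) = -31*8/3 = -248/3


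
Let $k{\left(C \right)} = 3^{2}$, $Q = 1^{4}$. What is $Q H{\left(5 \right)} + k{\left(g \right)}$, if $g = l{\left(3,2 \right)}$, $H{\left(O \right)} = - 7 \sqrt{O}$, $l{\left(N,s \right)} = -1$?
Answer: $9 - 7 \sqrt{5} \approx -6.6525$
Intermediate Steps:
$g = -1$
$Q = 1$
$k{\left(C \right)} = 9$
$Q H{\left(5 \right)} + k{\left(g \right)} = 1 \left(- 7 \sqrt{5}\right) + 9 = - 7 \sqrt{5} + 9 = 9 - 7 \sqrt{5}$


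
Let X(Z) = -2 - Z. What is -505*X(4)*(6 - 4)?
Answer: 6060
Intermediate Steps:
-505*X(4)*(6 - 4) = -505*(-2 - 1*4)*(6 - 4) = -505*(-2 - 4)*2 = -(-3030)*2 = -505*(-12) = 6060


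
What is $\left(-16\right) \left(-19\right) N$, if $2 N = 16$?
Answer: $2432$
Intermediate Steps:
$N = 8$ ($N = \frac{1}{2} \cdot 16 = 8$)
$\left(-16\right) \left(-19\right) N = \left(-16\right) \left(-19\right) 8 = 304 \cdot 8 = 2432$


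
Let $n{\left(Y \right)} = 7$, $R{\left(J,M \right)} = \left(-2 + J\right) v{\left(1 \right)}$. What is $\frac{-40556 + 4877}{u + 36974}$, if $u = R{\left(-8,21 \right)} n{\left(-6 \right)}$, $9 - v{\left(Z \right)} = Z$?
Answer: $- \frac{1699}{1734} \approx -0.97982$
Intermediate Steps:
$v{\left(Z \right)} = 9 - Z$
$R{\left(J,M \right)} = -16 + 8 J$ ($R{\left(J,M \right)} = \left(-2 + J\right) \left(9 - 1\right) = \left(-2 + J\right) 8 = -16 + 8 J$)
$u = -560$ ($u = \left(-16 + 8 \left(-8\right)\right) 7 = \left(-16 - 64\right) 7 = \left(-80\right) 7 = -560$)
$\frac{-40556 + 4877}{u + 36974} = \frac{-40556 + 4877}{-560 + 36974} = - \frac{35679}{36414} = \left(-35679\right) \frac{1}{36414} = - \frac{1699}{1734}$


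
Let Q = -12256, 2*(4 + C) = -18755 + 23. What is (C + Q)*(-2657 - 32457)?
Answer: 759375364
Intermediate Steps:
C = -9370 (C = -4 + (-18755 + 23)/2 = -4 + (1/2)*(-18732) = -4 - 9366 = -9370)
(C + Q)*(-2657 - 32457) = (-9370 - 12256)*(-2657 - 32457) = -21626*(-35114) = 759375364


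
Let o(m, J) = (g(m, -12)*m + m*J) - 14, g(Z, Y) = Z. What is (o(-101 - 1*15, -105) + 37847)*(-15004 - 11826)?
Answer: -1702873270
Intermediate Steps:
o(m, J) = -14 + m² + J*m (o(m, J) = (m*m + m*J) - 14 = (m² + J*m) - 14 = -14 + m² + J*m)
(o(-101 - 1*15, -105) + 37847)*(-15004 - 11826) = ((-14 + (-101 - 1*15)² - 105*(-101 - 1*15)) + 37847)*(-15004 - 11826) = ((-14 + (-101 - 15)² - 105*(-101 - 15)) + 37847)*(-26830) = ((-14 + (-116)² - 105*(-116)) + 37847)*(-26830) = ((-14 + 13456 + 12180) + 37847)*(-26830) = (25622 + 37847)*(-26830) = 63469*(-26830) = -1702873270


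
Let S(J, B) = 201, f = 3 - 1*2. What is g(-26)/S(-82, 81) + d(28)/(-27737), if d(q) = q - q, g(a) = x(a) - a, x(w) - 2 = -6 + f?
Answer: 23/201 ≈ 0.11443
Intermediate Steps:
f = 1 (f = 3 - 2 = 1)
x(w) = -3 (x(w) = 2 + (-6 + 1) = 2 - 5 = -3)
g(a) = -3 - a
d(q) = 0
g(-26)/S(-82, 81) + d(28)/(-27737) = (-3 - 1*(-26))/201 + 0/(-27737) = (-3 + 26)*(1/201) + 0*(-1/27737) = 23*(1/201) + 0 = 23/201 + 0 = 23/201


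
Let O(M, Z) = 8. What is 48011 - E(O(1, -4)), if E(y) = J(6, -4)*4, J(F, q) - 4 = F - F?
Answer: 47995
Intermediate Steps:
J(F, q) = 4 (J(F, q) = 4 + (F - F) = 4 + 0 = 4)
E(y) = 16 (E(y) = 4*4 = 16)
48011 - E(O(1, -4)) = 48011 - 1*16 = 48011 - 16 = 47995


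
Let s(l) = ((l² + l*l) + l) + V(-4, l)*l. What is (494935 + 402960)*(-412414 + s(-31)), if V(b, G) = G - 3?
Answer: -367660167755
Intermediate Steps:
V(b, G) = -3 + G
s(l) = l + 2*l² + l*(-3 + l) (s(l) = ((l² + l*l) + l) + (-3 + l)*l = ((l² + l²) + l) + l*(-3 + l) = (2*l² + l) + l*(-3 + l) = (l + 2*l²) + l*(-3 + l) = l + 2*l² + l*(-3 + l))
(494935 + 402960)*(-412414 + s(-31)) = (494935 + 402960)*(-412414 - 31*(-2 + 3*(-31))) = 897895*(-412414 - 31*(-2 - 93)) = 897895*(-412414 - 31*(-95)) = 897895*(-412414 + 2945) = 897895*(-409469) = -367660167755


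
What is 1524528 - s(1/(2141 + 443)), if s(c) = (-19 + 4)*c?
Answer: 3939380367/2584 ≈ 1.5245e+6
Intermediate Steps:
s(c) = -15*c
1524528 - s(1/(2141 + 443)) = 1524528 - (-15)/(2141 + 443) = 1524528 - (-15)/2584 = 1524528 - 1*(-15/2584) = 1524528 + 15/2584 = 3939380367/2584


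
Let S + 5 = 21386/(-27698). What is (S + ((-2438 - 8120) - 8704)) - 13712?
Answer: -456736864/13849 ≈ -32980.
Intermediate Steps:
S = -79938/13849 (S = -5 + 21386/(-27698) = -5 + 21386*(-1/27698) = -5 - 10693/13849 = -79938/13849 ≈ -5.7721)
(S + ((-2438 - 8120) - 8704)) - 13712 = (-79938/13849 + ((-2438 - 8120) - 8704)) - 13712 = (-79938/13849 + (-10558 - 8704)) - 13712 = (-79938/13849 - 19262) - 13712 = -266839376/13849 - 13712 = -456736864/13849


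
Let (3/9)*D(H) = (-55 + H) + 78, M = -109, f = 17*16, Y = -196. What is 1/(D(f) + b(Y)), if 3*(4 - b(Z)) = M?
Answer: 3/2776 ≈ 0.0010807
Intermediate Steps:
f = 272
D(H) = 69 + 3*H (D(H) = 3*((-55 + H) + 78) = 3*(23 + H) = 69 + 3*H)
b(Z) = 121/3 (b(Z) = 4 - 1/3*(-109) = 4 + 109/3 = 121/3)
1/(D(f) + b(Y)) = 1/((69 + 3*272) + 121/3) = 1/((69 + 816) + 121/3) = 1/(885 + 121/3) = 1/(2776/3) = 3/2776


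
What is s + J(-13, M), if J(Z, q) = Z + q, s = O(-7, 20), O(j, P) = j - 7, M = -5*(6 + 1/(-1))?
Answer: -52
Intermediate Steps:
M = -25 (M = -5*(6 - 1) = -5*5 = -25)
O(j, P) = -7 + j
s = -14 (s = -7 - 7 = -14)
s + J(-13, M) = -14 + (-13 - 25) = -14 - 38 = -52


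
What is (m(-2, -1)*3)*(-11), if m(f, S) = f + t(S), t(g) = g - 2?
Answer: 165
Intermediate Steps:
t(g) = -2 + g
m(f, S) = -2 + S + f (m(f, S) = f + (-2 + S) = -2 + S + f)
(m(-2, -1)*3)*(-11) = ((-2 - 1 - 2)*3)*(-11) = -5*3*(-11) = -15*(-11) = 165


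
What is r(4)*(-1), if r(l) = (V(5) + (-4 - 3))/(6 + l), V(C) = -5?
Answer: 6/5 ≈ 1.2000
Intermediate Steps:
r(l) = -12/(6 + l) (r(l) = (-5 + (-4 - 3))/(6 + l) = (-5 - 7)/(6 + l) = -12/(6 + l))
r(4)*(-1) = -12/(6 + 4)*(-1) = -12/10*(-1) = -12*1/10*(-1) = -6/5*(-1) = 6/5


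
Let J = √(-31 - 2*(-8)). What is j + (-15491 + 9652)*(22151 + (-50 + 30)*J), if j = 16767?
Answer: -129322922 + 116780*I*√15 ≈ -1.2932e+8 + 4.5229e+5*I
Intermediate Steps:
J = I*√15 (J = √(-31 + 16) = √(-15) = I*√15 ≈ 3.873*I)
j + (-15491 + 9652)*(22151 + (-50 + 30)*J) = 16767 + (-15491 + 9652)*(22151 + (-50 + 30)*(I*√15)) = 16767 - 5839*(22151 - 20*I*√15) = 16767 + (-129339689 + 116780*I*√15) = -129322922 + 116780*I*√15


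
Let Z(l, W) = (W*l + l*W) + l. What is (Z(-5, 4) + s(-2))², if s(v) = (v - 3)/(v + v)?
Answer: 30625/16 ≈ 1914.1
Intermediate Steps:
Z(l, W) = l + 2*W*l (Z(l, W) = (W*l + W*l) + l = 2*W*l + l = l + 2*W*l)
s(v) = (-3 + v)/(2*v) (s(v) = (-3 + v)/((2*v)) = (-3 + v)*(1/(2*v)) = (-3 + v)/(2*v))
(Z(-5, 4) + s(-2))² = (-5*(1 + 2*4) + (½)*(-3 - 2)/(-2))² = (-5*(1 + 8) + (½)*(-½)*(-5))² = (-5*9 + 5/4)² = (-45 + 5/4)² = (-175/4)² = 30625/16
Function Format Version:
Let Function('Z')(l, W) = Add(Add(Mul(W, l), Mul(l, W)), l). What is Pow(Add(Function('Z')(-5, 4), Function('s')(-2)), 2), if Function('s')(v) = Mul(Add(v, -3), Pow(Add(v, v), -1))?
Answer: Rational(30625, 16) ≈ 1914.1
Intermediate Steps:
Function('Z')(l, W) = Add(l, Mul(2, W, l)) (Function('Z')(l, W) = Add(Add(Mul(W, l), Mul(W, l)), l) = Add(Mul(2, W, l), l) = Add(l, Mul(2, W, l)))
Function('s')(v) = Mul(Rational(1, 2), Pow(v, -1), Add(-3, v)) (Function('s')(v) = Mul(Add(-3, v), Pow(Mul(2, v), -1)) = Mul(Add(-3, v), Mul(Rational(1, 2), Pow(v, -1))) = Mul(Rational(1, 2), Pow(v, -1), Add(-3, v)))
Pow(Add(Function('Z')(-5, 4), Function('s')(-2)), 2) = Pow(Add(Mul(-5, Add(1, Mul(2, 4))), Mul(Rational(1, 2), Pow(-2, -1), Add(-3, -2))), 2) = Pow(Add(Mul(-5, Add(1, 8)), Mul(Rational(1, 2), Rational(-1, 2), -5)), 2) = Pow(Add(Mul(-5, 9), Rational(5, 4)), 2) = Pow(Add(-45, Rational(5, 4)), 2) = Pow(Rational(-175, 4), 2) = Rational(30625, 16)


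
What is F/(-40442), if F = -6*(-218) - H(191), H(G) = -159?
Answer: -1467/40442 ≈ -0.036274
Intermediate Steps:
F = 1467 (F = -6*(-218) - 1*(-159) = 1308 + 159 = 1467)
F/(-40442) = 1467/(-40442) = 1467*(-1/40442) = -1467/40442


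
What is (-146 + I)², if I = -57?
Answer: 41209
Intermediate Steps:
(-146 + I)² = (-146 - 57)² = (-203)² = 41209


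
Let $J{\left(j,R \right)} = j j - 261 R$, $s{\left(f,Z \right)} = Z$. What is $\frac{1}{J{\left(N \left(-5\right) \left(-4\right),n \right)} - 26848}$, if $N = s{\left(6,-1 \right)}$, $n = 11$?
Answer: $- \frac{1}{29319} \approx -3.4108 \cdot 10^{-5}$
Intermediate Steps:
$N = -1$
$J{\left(j,R \right)} = j^{2} - 261 R$
$\frac{1}{J{\left(N \left(-5\right) \left(-4\right),n \right)} - 26848} = \frac{1}{\left(\left(\left(-1\right) \left(-5\right) \left(-4\right)\right)^{2} - 2871\right) - 26848} = \frac{1}{\left(\left(5 \left(-4\right)\right)^{2} - 2871\right) - 26848} = \frac{1}{\left(\left(-20\right)^{2} - 2871\right) - 26848} = \frac{1}{\left(400 - 2871\right) - 26848} = \frac{1}{-2471 - 26848} = \frac{1}{-29319} = - \frac{1}{29319}$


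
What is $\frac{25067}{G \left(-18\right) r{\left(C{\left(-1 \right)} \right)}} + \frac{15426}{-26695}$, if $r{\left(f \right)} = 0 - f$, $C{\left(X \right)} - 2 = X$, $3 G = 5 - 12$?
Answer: $- \frac{95687351}{160170} \approx -597.41$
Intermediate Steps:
$G = - \frac{7}{3}$ ($G = \frac{5 - 12}{3} = \frac{1}{3} \left(-7\right) = - \frac{7}{3} \approx -2.3333$)
$C{\left(X \right)} = 2 + X$
$r{\left(f \right)} = - f$
$\frac{25067}{G \left(-18\right) r{\left(C{\left(-1 \right)} \right)}} + \frac{15426}{-26695} = \frac{25067}{\left(- \frac{7}{3}\right) \left(-18\right) \left(- (2 - 1)\right)} + \frac{15426}{-26695} = \frac{25067}{42 \left(\left(-1\right) 1\right)} + 15426 \left(- \frac{1}{26695}\right) = \frac{25067}{42 \left(-1\right)} - \frac{15426}{26695} = \frac{25067}{-42} - \frac{15426}{26695} = 25067 \left(- \frac{1}{42}\right) - \frac{15426}{26695} = - \frac{3581}{6} - \frac{15426}{26695} = - \frac{95687351}{160170}$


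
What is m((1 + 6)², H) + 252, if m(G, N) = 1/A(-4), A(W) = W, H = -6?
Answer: 1007/4 ≈ 251.75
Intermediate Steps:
m(G, N) = -¼ (m(G, N) = 1/(-4) = -¼)
m((1 + 6)², H) + 252 = -¼ + 252 = 1007/4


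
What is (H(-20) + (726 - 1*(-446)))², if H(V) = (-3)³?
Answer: 1311025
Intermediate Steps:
H(V) = -27
(H(-20) + (726 - 1*(-446)))² = (-27 + (726 - 1*(-446)))² = (-27 + (726 + 446))² = (-27 + 1172)² = 1145² = 1311025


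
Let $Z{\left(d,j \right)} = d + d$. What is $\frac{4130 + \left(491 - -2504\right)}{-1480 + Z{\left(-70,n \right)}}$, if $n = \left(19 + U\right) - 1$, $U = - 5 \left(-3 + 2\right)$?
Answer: $- \frac{475}{108} \approx -4.3981$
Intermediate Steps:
$U = 5$ ($U = \left(-5\right) \left(-1\right) = 5$)
$n = 23$ ($n = \left(19 + 5\right) - 1 = 24 - 1 = 23$)
$Z{\left(d,j \right)} = 2 d$
$\frac{4130 + \left(491 - -2504\right)}{-1480 + Z{\left(-70,n \right)}} = \frac{4130 + \left(491 - -2504\right)}{-1480 + 2 \left(-70\right)} = \frac{4130 + \left(491 + 2504\right)}{-1480 - 140} = \frac{4130 + 2995}{-1620} = 7125 \left(- \frac{1}{1620}\right) = - \frac{475}{108}$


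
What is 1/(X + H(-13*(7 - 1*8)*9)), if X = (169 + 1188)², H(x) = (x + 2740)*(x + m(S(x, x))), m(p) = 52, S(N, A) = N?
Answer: 1/2324282 ≈ 4.3024e-7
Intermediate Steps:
H(x) = (52 + x)*(2740 + x) (H(x) = (x + 2740)*(x + 52) = (2740 + x)*(52 + x) = (52 + x)*(2740 + x))
X = 1841449 (X = 1357² = 1841449)
1/(X + H(-13*(7 - 1*8)*9)) = 1/(1841449 + (142480 + (-13*(7 - 1*8)*9)² + 2792*(-13*(7 - 1*8)*9))) = 1/(1841449 + (142480 + (-13*(7 - 8)*9)² + 2792*(-13*(7 - 8)*9))) = 1/(1841449 + (142480 + (-13*(-1)*9)² + 2792*(-13*(-1)*9))) = 1/(1841449 + (142480 + (13*9)² + 2792*(13*9))) = 1/(1841449 + (142480 + 117² + 2792*117)) = 1/(1841449 + (142480 + 13689 + 326664)) = 1/(1841449 + 482833) = 1/2324282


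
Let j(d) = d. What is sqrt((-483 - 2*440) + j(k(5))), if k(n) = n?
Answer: I*sqrt(1358) ≈ 36.851*I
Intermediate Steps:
sqrt((-483 - 2*440) + j(k(5))) = sqrt((-483 - 2*440) + 5) = sqrt((-483 - 880) + 5) = sqrt(-1363 + 5) = sqrt(-1358) = I*sqrt(1358)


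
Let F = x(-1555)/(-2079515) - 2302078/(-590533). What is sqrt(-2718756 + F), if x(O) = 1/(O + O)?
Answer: I*sqrt(1586217867862244236663537239901876726)/763829827989890 ≈ 1648.9*I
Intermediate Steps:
x(O) = 1/(2*O)
F = 14888209827639233/3819149139949450 (F = ((1/2)/(-1555))/(-2079515) - 2302078/(-590533) = ((1/2)*(-1/1555))*(-1/2079515) - 2302078*(-1/590533) = -1/3110*(-1/2079515) + 2302078/590533 = 1/6467291650 + 2302078/590533 = 14888209827639233/3819149139949450 ≈ 3.8983)
sqrt(-2718756 + F) = sqrt(-2718756 + 14888209827639233/3819149139949450) = sqrt(-10383319750922579244967/3819149139949450) = I*sqrt(1586217867862244236663537239901876726)/763829827989890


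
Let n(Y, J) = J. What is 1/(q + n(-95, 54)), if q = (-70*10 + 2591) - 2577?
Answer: -1/632 ≈ -0.0015823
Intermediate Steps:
q = -686 (q = (-700 + 2591) - 2577 = 1891 - 2577 = -686)
1/(q + n(-95, 54)) = 1/(-686 + 54) = 1/(-632) = -1/632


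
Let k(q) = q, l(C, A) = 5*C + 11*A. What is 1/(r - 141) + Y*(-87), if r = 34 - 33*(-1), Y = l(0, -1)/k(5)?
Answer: 70813/370 ≈ 191.39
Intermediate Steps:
Y = -11/5 (Y = (5*0 + 11*(-1))/5 = (0 - 11)*(⅕) = -11*⅕ = -11/5 ≈ -2.2000)
r = 67 (r = 34 - 1*(-33) = 34 + 33 = 67)
1/(r - 141) + Y*(-87) = 1/(67 - 141) - 11/5*(-87) = 1/(-74) + 957/5 = -1/74 + 957/5 = 70813/370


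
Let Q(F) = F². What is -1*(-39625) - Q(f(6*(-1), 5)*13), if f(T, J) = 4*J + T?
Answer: 6501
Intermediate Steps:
f(T, J) = T + 4*J
-1*(-39625) - Q(f(6*(-1), 5)*13) = -1*(-39625) - ((6*(-1) + 4*5)*13)² = 39625 - ((-6 + 20)*13)² = 39625 - (14*13)² = 39625 - 1*182² = 39625 - 1*33124 = 39625 - 33124 = 6501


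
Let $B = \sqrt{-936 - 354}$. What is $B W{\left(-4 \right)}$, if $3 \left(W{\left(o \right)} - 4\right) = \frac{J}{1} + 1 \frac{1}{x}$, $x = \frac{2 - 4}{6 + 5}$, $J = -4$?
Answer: $\frac{5 i \sqrt{1290}}{6} \approx 29.93 i$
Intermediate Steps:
$x = - \frac{2}{11} \approx -0.18182$
$B = i \sqrt{1290}$ ($B = \sqrt{-1290} = i \sqrt{1290} \approx 35.917 i$)
$W{\left(o \right)} = \frac{5}{6}$ ($W{\left(o \right)} = 4 + \frac{- \frac{4}{1} + 1 \frac{1}{- \frac{2}{11}}}{3} = 4 + \frac{\left(-4\right) 1 + 1 \left(- \frac{11}{2}\right)}{3} = 4 + \frac{-4 - \frac{11}{2}}{3} = 4 + \frac{1}{3} \left(- \frac{19}{2}\right) = 4 - \frac{19}{6} = \frac{5}{6}$)
$B W{\left(-4 \right)} = i \sqrt{1290} \cdot \frac{5}{6} = \frac{5 i \sqrt{1290}}{6}$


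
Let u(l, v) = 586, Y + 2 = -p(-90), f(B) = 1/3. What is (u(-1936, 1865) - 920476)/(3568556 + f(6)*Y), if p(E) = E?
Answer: -1379835/5352878 ≈ -0.25777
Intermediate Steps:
f(B) = ⅓
Y = 88 (Y = -2 - 1*(-90) = -2 + 90 = 88)
(u(-1936, 1865) - 920476)/(3568556 + f(6)*Y) = (586 - 920476)/(3568556 + (⅓)*88) = -919890/(3568556 + 88/3) = -919890/10705756/3 = -919890*3/10705756 = -1379835/5352878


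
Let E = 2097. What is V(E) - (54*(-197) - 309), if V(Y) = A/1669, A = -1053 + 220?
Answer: 18269710/1669 ≈ 10947.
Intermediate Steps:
A = -833
V(Y) = -833/1669
V(E) - (54*(-197) - 309) = -833/1669 - (54*(-197) - 309) = -833/1669 - (-10638 - 309) = -833/1669 - 1*(-10947) = -833/1669 + 10947 = 18269710/1669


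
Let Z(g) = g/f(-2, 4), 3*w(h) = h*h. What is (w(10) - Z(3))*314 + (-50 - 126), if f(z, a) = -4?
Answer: 63157/6 ≈ 10526.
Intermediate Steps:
w(h) = h²/3 (w(h) = (h*h)/3 = h²/3)
Z(g) = -g/4 (Z(g) = g/(-4) = g*(-¼) = -g/4)
(w(10) - Z(3))*314 + (-50 - 126) = ((⅓)*10² - (-1)*3/4)*314 + (-50 - 126) = ((⅓)*100 - 1*(-¾))*314 - 176 = (100/3 + ¾)*314 - 176 = (409/12)*314 - 176 = 64213/6 - 176 = 63157/6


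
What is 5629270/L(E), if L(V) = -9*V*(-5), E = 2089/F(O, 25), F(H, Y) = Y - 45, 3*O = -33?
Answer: -22517080/18801 ≈ -1197.7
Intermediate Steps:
O = -11 (O = (⅓)*(-33) = -11)
F(H, Y) = -45 + Y
E = -2089/20 (E = 2089/(-45 + 25) = 2089/(-20) = 2089*(-1/20) = -2089/20 ≈ -104.45)
L(V) = 45*V
5629270/L(E) = 5629270/((45*(-2089/20))) = 5629270/(-18801/4) = 5629270*(-4/18801) = -22517080/18801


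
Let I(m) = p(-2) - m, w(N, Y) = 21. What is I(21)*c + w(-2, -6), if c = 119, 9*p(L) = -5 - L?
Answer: -7553/3 ≈ -2517.7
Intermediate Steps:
p(L) = -5/9 - L/9 (p(L) = (-5 - L)/9 = -5/9 - L/9)
I(m) = -⅓ - m (I(m) = (-5/9 - ⅑*(-2)) - m = (-5/9 + 2/9) - m = -⅓ - m)
I(21)*c + w(-2, -6) = (-⅓ - 1*21)*119 + 21 = (-⅓ - 21)*119 + 21 = -64/3*119 + 21 = -7616/3 + 21 = -7553/3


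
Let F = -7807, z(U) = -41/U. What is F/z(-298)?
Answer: -2326486/41 ≈ -56744.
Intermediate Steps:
F/z(-298) = -7807/((-41/(-298))) = -7807/((-41*(-1/298))) = -7807/41/298 = -7807*298/41 = -2326486/41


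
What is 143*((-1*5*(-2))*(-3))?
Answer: -4290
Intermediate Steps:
143*((-1*5*(-2))*(-3)) = 143*(-5*(-2)*(-3)) = 143*(10*(-3)) = 143*(-30) = -4290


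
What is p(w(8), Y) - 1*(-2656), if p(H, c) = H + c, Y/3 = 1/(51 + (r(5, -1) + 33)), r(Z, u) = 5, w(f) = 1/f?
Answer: 1891185/712 ≈ 2656.2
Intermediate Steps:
Y = 3/89 (Y = 3/(51 + (5 + 33)) = 3/(51 + 38) = 3/89 ≈ 0.033708)
p(w(8), Y) - 1*(-2656) = (1/8 + 3/89) - 1*(-2656) = (⅛ + 3/89) + 2656 = 113/712 + 2656 = 1891185/712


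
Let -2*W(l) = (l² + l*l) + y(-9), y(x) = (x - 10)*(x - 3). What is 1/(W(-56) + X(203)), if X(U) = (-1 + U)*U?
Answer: 1/37756 ≈ 2.6486e-5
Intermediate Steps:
y(x) = (-10 + x)*(-3 + x)
X(U) = U*(-1 + U)
W(l) = -114 - l² (W(l) = -((l² + l*l) + (30 + (-9)² - 13*(-9)))/2 = -((l² + l²) + (30 + 81 + 117))/2 = -(2*l² + 228)/2 = -(228 + 2*l²)/2 = -114 - l²)
1/(W(-56) + X(203)) = 1/((-114 - 1*(-56)²) + 203*(-1 + 203)) = 1/((-114 - 1*3136) + 203*202) = 1/((-114 - 3136) + 41006) = 1/(-3250 + 41006) = 1/37756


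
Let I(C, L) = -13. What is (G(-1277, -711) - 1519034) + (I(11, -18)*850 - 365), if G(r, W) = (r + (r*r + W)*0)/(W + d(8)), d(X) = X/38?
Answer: -20668689482/13505 ≈ -1.5304e+6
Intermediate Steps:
d(X) = X/38 (d(X) = X*(1/38) = X/38)
G(r, W) = r/(4/19 + W) (G(r, W) = (r + (r*r + W)*0)/(W + (1/38)*8) = (r + (r² + W)*0)/(W + 4/19) = (r + (W + r²)*0)/(4/19 + W) = (r + 0)/(4/19 + W) = r/(4/19 + W))
(G(-1277, -711) - 1519034) + (I(11, -18)*850 - 365) = (19*(-1277)/(4 + 19*(-711)) - 1519034) + (-13*850 - 365) = (19*(-1277)/(4 - 13509) - 1519034) + (-11050 - 365) = (19*(-1277)/(-13505) - 1519034) - 11415 = (19*(-1277)*(-1/13505) - 1519034) - 11415 = (24263/13505 - 1519034) - 11415 = -20514529907/13505 - 11415 = -20668689482/13505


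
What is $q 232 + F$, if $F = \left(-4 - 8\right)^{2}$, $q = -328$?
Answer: $-75952$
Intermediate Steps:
$F = 144$ ($F = \left(-12\right)^{2} = 144$)
$q 232 + F = \left(-328\right) 232 + 144 = -76096 + 144 = -75952$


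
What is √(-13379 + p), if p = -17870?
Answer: I*√31249 ≈ 176.77*I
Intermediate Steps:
√(-13379 + p) = √(-13379 - 17870) = √(-31249) = I*√31249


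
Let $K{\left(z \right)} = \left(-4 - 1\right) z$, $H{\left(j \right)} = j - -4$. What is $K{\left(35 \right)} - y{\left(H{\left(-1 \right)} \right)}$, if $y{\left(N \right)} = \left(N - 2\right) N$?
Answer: $-178$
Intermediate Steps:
$H{\left(j \right)} = 4 + j$ ($H{\left(j \right)} = j + 4 = 4 + j$)
$K{\left(z \right)} = - 5 z$
$y{\left(N \right)} = N \left(-2 + N\right)$ ($y{\left(N \right)} = \left(-2 + N\right) N = N \left(-2 + N\right)$)
$K{\left(35 \right)} - y{\left(H{\left(-1 \right)} \right)} = \left(-5\right) 35 - \left(4 - 1\right) \left(-2 + \left(4 - 1\right)\right) = -175 - 3 \left(-2 + 3\right) = -175 - 3 \cdot 1 = -175 - 3 = -178$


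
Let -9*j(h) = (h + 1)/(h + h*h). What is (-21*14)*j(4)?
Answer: 49/6 ≈ 8.1667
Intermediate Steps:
j(h) = -(1 + h)/(9*(h + h**2)) (j(h) = -(h + 1)/(9*(h + h*h)) = -(1 + h)/(9*(h + h**2)))
(-21*14)*j(4) = (-21*14)*(-1/9/4) = -(-98)/(3*4) = -294*(-1/36) = 49/6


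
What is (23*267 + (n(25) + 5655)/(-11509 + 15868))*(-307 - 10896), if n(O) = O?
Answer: -299952471697/4359 ≈ -6.8812e+7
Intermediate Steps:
(23*267 + (n(25) + 5655)/(-11509 + 15868))*(-307 - 10896) = (23*267 + (25 + 5655)/(-11509 + 15868))*(-307 - 10896) = (6141 + 5680/4359)*(-11203) = (26774299/4359)*(-11203) = -299952471697/4359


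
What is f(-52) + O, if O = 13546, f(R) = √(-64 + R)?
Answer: 13546 + 2*I*√29 ≈ 13546.0 + 10.77*I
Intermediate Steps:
f(-52) + O = √(-64 - 52) + 13546 = √(-116) + 13546 = 2*I*√29 + 13546 = 13546 + 2*I*√29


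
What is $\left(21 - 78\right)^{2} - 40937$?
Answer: $-37688$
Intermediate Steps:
$\left(21 - 78\right)^{2} - 40937 = \left(-57\right)^{2} - 40937 = 3249 - 40937 = -37688$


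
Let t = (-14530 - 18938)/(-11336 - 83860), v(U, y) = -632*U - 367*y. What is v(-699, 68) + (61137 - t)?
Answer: 3791566628/7933 ≈ 4.7795e+5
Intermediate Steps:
t = 2789/7933 (t = -33468/(-95196) = -33468*(-1/95196) = 2789/7933 ≈ 0.35157)
v(-699, 68) + (61137 - t) = (-632*(-699) - 367*68) + (61137 - 1*2789/7933) = (441768 - 24956) + (61137 - 2789/7933) = 416812 + 484997032/7933 = 3791566628/7933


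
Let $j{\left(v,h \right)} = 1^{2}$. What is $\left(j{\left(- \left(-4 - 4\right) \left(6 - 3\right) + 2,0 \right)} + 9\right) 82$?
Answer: $820$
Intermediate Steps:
$j{\left(v,h \right)} = 1$
$\left(j{\left(- \left(-4 - 4\right) \left(6 - 3\right) + 2,0 \right)} + 9\right) 82 = \left(1 + 9\right) 82 = 10 \cdot 82 = 820$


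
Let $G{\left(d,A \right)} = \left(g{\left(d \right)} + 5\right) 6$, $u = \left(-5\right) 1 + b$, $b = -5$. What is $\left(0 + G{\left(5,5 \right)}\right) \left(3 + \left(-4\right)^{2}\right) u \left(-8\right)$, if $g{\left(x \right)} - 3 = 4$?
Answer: $109440$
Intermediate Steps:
$g{\left(x \right)} = 7$ ($g{\left(x \right)} = 3 + 4 = 7$)
$u = -10$ ($u = \left(-5\right) 1 - 5 = -5 - 5 = -10$)
$G{\left(d,A \right)} = 72$ ($G{\left(d,A \right)} = \left(7 + 5\right) 6 = 12 \cdot 6 = 72$)
$\left(0 + G{\left(5,5 \right)}\right) \left(3 + \left(-4\right)^{2}\right) u \left(-8\right) = \left(0 + 72\right) \left(3 + \left(-4\right)^{2}\right) \left(-10\right) \left(-8\right) = 72 \left(3 + 16\right) \left(-10\right) \left(-8\right) = 72 \cdot 19 \left(-10\right) \left(-8\right) = 1368 \left(-10\right) \left(-8\right) = \left(-13680\right) \left(-8\right) = 109440$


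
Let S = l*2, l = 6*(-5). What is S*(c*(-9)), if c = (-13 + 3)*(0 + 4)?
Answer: -21600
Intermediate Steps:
l = -30
c = -40 (c = -10*4 = -40)
S = -60 (S = -30*2 = -60)
S*(c*(-9)) = -(-2400)*(-9) = -60*360 = -21600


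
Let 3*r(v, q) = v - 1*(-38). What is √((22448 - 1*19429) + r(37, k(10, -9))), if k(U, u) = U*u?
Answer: 2*√761 ≈ 55.172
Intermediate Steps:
r(v, q) = 38/3 + v/3 (r(v, q) = (v - 1*(-38))/3 = (v + 38)/3 = (38 + v)/3 = 38/3 + v/3)
√((22448 - 1*19429) + r(37, k(10, -9))) = √((22448 - 1*19429) + (38/3 + (⅓)*37)) = √((22448 - 19429) + (38/3 + 37/3)) = √(3019 + 25) = √3044 = 2*√761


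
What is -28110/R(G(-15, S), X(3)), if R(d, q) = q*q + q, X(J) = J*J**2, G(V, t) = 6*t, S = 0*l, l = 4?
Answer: -4685/126 ≈ -37.183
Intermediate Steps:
S = 0 (S = 0*4 = 0)
X(J) = J**3
R(d, q) = q + q**2 (R(d, q) = q**2 + q = q + q**2)
-28110/R(G(-15, S), X(3)) = -28110*1/(27*(1 + 3**3)) = -28110*1/(27*(1 + 27)) = -28110/(27*28) = -28110/756 = -28110*1/756 = -4685/126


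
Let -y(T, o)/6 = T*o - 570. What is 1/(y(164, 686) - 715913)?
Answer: -1/1387517 ≈ -7.2071e-7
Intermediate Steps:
y(T, o) = 3420 - 6*T*o (y(T, o) = -6*(T*o - 570) = -6*(-570 + T*o) = 3420 - 6*T*o)
1/(y(164, 686) - 715913) = 1/((3420 - 6*164*686) - 715913) = 1/((3420 - 675024) - 715913) = 1/(-671604 - 715913) = 1/(-1387517) = -1/1387517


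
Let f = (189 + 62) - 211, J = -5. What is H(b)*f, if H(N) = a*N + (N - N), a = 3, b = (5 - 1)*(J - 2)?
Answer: -3360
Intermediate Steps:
b = -28 (b = (5 - 1)*(-5 - 2) = 4*(-7) = -28)
f = 40 (f = 251 - 211 = 40)
H(N) = 3*N (H(N) = 3*N + (N - N) = 3*N + 0 = 3*N)
H(b)*f = (3*(-28))*40 = -84*40 = -3360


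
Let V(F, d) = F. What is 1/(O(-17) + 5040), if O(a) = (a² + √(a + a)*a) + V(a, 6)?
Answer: 2656/14113585 + 17*I*√34/28227170 ≈ 0.00018819 + 3.5117e-6*I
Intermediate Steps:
O(a) = a + a² + √2*a^(3/2) (O(a) = (a² + √(a + a)*a) + a = (a² + √(2*a)*a) + a = (a² + (√2*√a)*a) + a = (a² + √2*a^(3/2)) + a = a + a² + √2*a^(3/2))
1/(O(-17) + 5040) = 1/((-17 + (-17)² + √2*(-17)^(3/2)) + 5040) = 1/((-17 + 289 + √2*(-17*I*√17)) + 5040) = 1/((-17 + 289 - 17*I*√34) + 5040) = 1/((272 - 17*I*√34) + 5040) = 1/(5312 - 17*I*√34)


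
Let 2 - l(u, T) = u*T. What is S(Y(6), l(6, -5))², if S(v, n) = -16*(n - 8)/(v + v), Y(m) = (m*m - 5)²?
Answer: 36864/923521 ≈ 0.039917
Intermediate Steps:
l(u, T) = 2 - T*u (l(u, T) = 2 - u*T = 2 - T*u)
Y(m) = (-5 + m²)² (Y(m) = (m² - 5)² = (-5 + m²)²)
S(v, n) = -8*(-8 + n)/v (S(v, n) = -16*(-8 + n)/(2*v) = -8*(-8 + n)/v)
S(Y(6), l(6, -5))² = (8*(8 - (2 - 1*(-5)*6))/((-5 + 6²)²))² = (8*(8 - (2 + 30))/((-5 + 36)²))² = (8*(8 - 1*32)/(31²))² = (8*(8 - 32)/961)² = (8*(1/961)*(-24))² = (-192/961)² = 36864/923521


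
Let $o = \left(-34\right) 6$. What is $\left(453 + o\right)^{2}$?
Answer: $62001$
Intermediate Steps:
$o = -204$
$\left(453 + o\right)^{2} = \left(453 - 204\right)^{2} = 249^{2} = 62001$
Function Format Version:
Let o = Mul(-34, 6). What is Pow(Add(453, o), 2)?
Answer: 62001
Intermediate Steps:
o = -204
Pow(Add(453, o), 2) = Pow(Add(453, -204), 2) = Pow(249, 2) = 62001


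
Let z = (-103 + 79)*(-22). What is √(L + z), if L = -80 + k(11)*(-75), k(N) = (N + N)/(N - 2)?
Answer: √2382/3 ≈ 16.269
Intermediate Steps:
k(N) = 2*N/(-2 + N) (k(N) = (2*N)/(-2 + N) = 2*N/(-2 + N))
z = 528 (z = -24*(-22) = 528)
L = -790/3 (L = -80 + (2*11/(-2 + 11))*(-75) = -80 + (2*11/9)*(-75) = -80 + (2*11*(⅑))*(-75) = -80 + (22/9)*(-75) = -80 - 550/3 = -790/3 ≈ -263.33)
√(L + z) = √(-790/3 + 528) = √(794/3) = √2382/3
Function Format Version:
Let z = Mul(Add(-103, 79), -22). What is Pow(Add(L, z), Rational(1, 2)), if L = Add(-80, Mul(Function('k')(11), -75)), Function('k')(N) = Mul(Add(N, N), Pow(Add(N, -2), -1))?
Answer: Mul(Rational(1, 3), Pow(2382, Rational(1, 2))) ≈ 16.269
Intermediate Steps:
Function('k')(N) = Mul(2, N, Pow(Add(-2, N), -1)) (Function('k')(N) = Mul(Mul(2, N), Pow(Add(-2, N), -1)) = Mul(2, N, Pow(Add(-2, N), -1)))
z = 528 (z = Mul(-24, -22) = 528)
L = Rational(-790, 3) (L = Add(-80, Mul(Mul(2, 11, Pow(Add(-2, 11), -1)), -75)) = Add(-80, Mul(Mul(2, 11, Pow(9, -1)), -75)) = Add(-80, Mul(Mul(2, 11, Rational(1, 9)), -75)) = Add(-80, Mul(Rational(22, 9), -75)) = Add(-80, Rational(-550, 3)) = Rational(-790, 3) ≈ -263.33)
Pow(Add(L, z), Rational(1, 2)) = Pow(Add(Rational(-790, 3), 528), Rational(1, 2)) = Pow(Rational(794, 3), Rational(1, 2)) = Mul(Rational(1, 3), Pow(2382, Rational(1, 2)))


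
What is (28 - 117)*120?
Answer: -10680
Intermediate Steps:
(28 - 117)*120 = -89*120 = -10680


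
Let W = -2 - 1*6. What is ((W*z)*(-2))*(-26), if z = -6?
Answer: 2496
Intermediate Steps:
W = -8 (W = -2 - 6 = -8)
((W*z)*(-2))*(-26) = (-8*(-6)*(-2))*(-26) = (48*(-2))*(-26) = -96*(-26) = 2496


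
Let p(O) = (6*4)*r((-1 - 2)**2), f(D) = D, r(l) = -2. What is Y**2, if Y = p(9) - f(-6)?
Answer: 1764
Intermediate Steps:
p(O) = -48 (p(O) = (6*4)*(-2) = 24*(-2) = -48)
Y = -42 (Y = -48 - 1*(-6) = -48 + 6 = -42)
Y**2 = (-42)**2 = 1764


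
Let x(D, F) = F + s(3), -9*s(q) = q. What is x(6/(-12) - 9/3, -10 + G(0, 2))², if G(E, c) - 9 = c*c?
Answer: 64/9 ≈ 7.1111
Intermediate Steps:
s(q) = -q/9
G(E, c) = 9 + c² (G(E, c) = 9 + c*c = 9 + c²)
x(D, F) = -⅓ + F (x(D, F) = F - ⅑*3 = F - ⅓ = -⅓ + F)
x(6/(-12) - 9/3, -10 + G(0, 2))² = (-⅓ + (-10 + (9 + 2²)))² = (-⅓ + (-10 + (9 + 4)))² = (-⅓ + (-10 + 13))² = (-⅓ + 3)² = (8/3)² = 64/9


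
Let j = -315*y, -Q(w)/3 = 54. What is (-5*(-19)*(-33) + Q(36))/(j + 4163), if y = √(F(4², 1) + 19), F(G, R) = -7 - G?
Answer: -13725411/17727469 - 2077110*I/17727469 ≈ -0.77425 - 0.11717*I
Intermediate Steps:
Q(w) = -162 (Q(w) = -3*54 = -162)
y = 2*I (y = √((-7 - 1*4²) + 19) = √((-7 - 1*16) + 19) = √((-7 - 16) + 19) = √(-23 + 19) = √(-4) = 2*I ≈ 2.0*I)
j = -630*I ≈ -630.0*I
(-5*(-19)*(-33) + Q(36))/(j + 4163) = (-5*(-19)*(-33) - 162)/(-630*I + 4163) = (95*(-33) - 162)/(4163 - 630*I) = (-3135 - 162)*((4163 + 630*I)/17727469) = -3297*(4163 + 630*I)/17727469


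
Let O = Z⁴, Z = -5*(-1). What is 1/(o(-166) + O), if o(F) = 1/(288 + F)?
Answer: 122/76251 ≈ 0.0016000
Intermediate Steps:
Z = 5
O = 625 (O = 5⁴ = 625)
1/(o(-166) + O) = 1/(1/(288 - 166) + 625) = 1/(1/122 + 625) = 1/(76251/122) = 122/76251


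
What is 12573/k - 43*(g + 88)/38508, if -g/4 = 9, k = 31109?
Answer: 103650340/299486343 ≈ 0.34609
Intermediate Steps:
g = -36 (g = -4*9 = -36)
12573/k - 43*(g + 88)/38508 = 12573/31109 - 43*(-36 + 88)/38508 = 12573*(1/31109) - 43*52*(1/38508) = 12573/31109 - 2236*1/38508 = 12573/31109 - 559/9627 = 103650340/299486343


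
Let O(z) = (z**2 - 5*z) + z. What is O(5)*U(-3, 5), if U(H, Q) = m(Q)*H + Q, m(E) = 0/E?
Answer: 25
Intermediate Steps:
m(E) = 0
U(H, Q) = Q (U(H, Q) = 0*H + Q = 0 + Q = Q)
O(z) = z**2 - 4*z
O(5)*U(-3, 5) = (5*(-4 + 5))*5 = (5*1)*5 = 5*5 = 25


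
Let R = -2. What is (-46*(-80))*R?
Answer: -7360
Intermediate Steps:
(-46*(-80))*R = -46*(-80)*(-2) = 3680*(-2) = -7360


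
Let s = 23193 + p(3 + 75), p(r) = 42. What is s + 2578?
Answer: 25813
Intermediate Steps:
s = 23235 (s = 23193 + 42 = 23235)
s + 2578 = 23235 + 2578 = 25813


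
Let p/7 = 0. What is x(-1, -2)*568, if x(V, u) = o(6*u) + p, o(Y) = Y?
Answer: -6816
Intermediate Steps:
p = 0 (p = 7*0 = 0)
x(V, u) = 6*u (x(V, u) = 6*u + 0 = 6*u)
x(-1, -2)*568 = (6*(-2))*568 = -12*568 = -6816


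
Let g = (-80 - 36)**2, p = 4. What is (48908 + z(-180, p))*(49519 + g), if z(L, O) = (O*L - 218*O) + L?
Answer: 2968389600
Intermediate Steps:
z(L, O) = L - 218*O + L*O (z(L, O) = (L*O - 218*O) + L = (-218*O + L*O) + L = L - 218*O + L*O)
g = 13456 (g = (-116)**2 = 13456)
(48908 + z(-180, p))*(49519 + g) = (48908 + (-180 - 218*4 - 180*4))*(49519 + 13456) = (48908 + (-180 - 872 - 720))*62975 = (48908 - 1772)*62975 = 47136*62975 = 2968389600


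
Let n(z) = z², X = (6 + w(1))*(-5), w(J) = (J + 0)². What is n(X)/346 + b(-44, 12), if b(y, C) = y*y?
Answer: 671081/346 ≈ 1939.5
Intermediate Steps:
w(J) = J²
X = -35 (X = (6 + 1²)*(-5) = (6 + 1)*(-5) = 7*(-5) = -35)
b(y, C) = y²
n(X)/346 + b(-44, 12) = (-35)²/346 + (-44)² = 1225*(1/346) + 1936 = 1225/346 + 1936 = 671081/346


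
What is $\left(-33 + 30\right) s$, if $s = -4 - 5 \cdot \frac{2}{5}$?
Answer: $18$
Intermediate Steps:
$s = -6$ ($s = -4 - 5 \cdot 2 \cdot \frac{1}{5} = -4 - 2 = -6$)
$\left(-33 + 30\right) s = \left(-33 + 30\right) \left(-6\right) = \left(-3\right) \left(-6\right) = 18$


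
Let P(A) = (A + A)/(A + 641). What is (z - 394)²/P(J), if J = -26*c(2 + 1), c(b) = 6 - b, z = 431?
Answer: -770747/156 ≈ -4940.7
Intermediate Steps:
J = -78 (J = -26*(6 - (2 + 1)) = -26*(6 - 1*3) = -26*(6 - 3) = -26*3 = -78)
P(A) = 2*A/(641 + A) (P(A) = (2*A)/(641 + A) = 2*A/(641 + A))
(z - 394)²/P(J) = (431 - 394)²/((2*(-78)/(641 - 78))) = 37²/((2*(-78)/563)) = 1369/((2*(-78)*(1/563))) = 1369/(-156/563) = 1369*(-563/156) = -770747/156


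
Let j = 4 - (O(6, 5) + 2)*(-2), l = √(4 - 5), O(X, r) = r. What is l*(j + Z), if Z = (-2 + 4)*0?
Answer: 18*I ≈ 18.0*I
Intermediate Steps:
l = I (l = √(-1) = I ≈ 1.0*I)
Z = 0 (Z = 2*0 = 0)
j = 18 (j = 4 - (5 + 2)*(-2) = 4 - 7*(-2) = 4 - 1*(-14) = 4 + 14 = 18)
l*(j + Z) = I*(18 + 0) = I*18 = 18*I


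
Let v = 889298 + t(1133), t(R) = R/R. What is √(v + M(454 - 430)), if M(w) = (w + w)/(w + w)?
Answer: 10*√8893 ≈ 943.03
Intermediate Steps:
t(R) = 1
M(w) = 1 (M(w) = (2*w)/((2*w)) = (2*w)*(1/(2*w)) = 1)
v = 889299 (v = 889298 + 1 = 889299)
√(v + M(454 - 430)) = √(889299 + 1) = √889300 = 10*√8893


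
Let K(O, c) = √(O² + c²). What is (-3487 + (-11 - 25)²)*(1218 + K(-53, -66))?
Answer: -2668638 - 2191*√7165 ≈ -2.8541e+6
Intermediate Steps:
(-3487 + (-11 - 25)²)*(1218 + K(-53, -66)) = (-3487 + (-11 - 25)²)*(1218 + √((-53)² + (-66)²)) = (-3487 + (-36)²)*(1218 + √(2809 + 4356)) = (-3487 + 1296)*(1218 + √7165) = -2191*(1218 + √7165) = -2668638 - 2191*√7165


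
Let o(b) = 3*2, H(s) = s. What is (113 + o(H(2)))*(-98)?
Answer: -11662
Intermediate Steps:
o(b) = 6
(113 + o(H(2)))*(-98) = (113 + 6)*(-98) = 119*(-98) = -11662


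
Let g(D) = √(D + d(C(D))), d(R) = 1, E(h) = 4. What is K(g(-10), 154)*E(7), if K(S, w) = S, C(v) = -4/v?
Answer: 12*I ≈ 12.0*I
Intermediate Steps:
g(D) = √(1 + D) (g(D) = √(D + 1) = √(1 + D))
K(g(-10), 154)*E(7) = √(1 - 10)*4 = √(-9)*4 = (3*I)*4 = 12*I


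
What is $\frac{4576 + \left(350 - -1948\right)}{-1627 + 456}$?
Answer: $- \frac{6874}{1171} \approx -5.8702$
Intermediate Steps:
$\frac{4576 + \left(350 - -1948\right)}{-1627 + 456} = \frac{4576 + \left(350 + 1948\right)}{-1171} = \left(4576 + 2298\right) \left(- \frac{1}{1171}\right) = 6874 \left(- \frac{1}{1171}\right) = - \frac{6874}{1171}$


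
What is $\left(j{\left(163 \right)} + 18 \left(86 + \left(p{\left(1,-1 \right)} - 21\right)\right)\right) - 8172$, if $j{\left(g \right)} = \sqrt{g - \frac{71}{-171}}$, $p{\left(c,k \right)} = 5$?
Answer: $-6912 + \frac{2 \sqrt{132734}}{57} \approx -6899.2$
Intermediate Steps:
$j{\left(g \right)} = \sqrt{\frac{71}{171} + g}$ ($j{\left(g \right)} = \sqrt{g - - \frac{71}{171}} = \sqrt{g + \frac{71}{171}} = \sqrt{\frac{71}{171} + g}$)
$\left(j{\left(163 \right)} + 18 \left(86 + \left(p{\left(1,-1 \right)} - 21\right)\right)\right) - 8172 = \left(\frac{\sqrt{1349 + 3249 \cdot 163}}{57} + 18 \left(86 + \left(5 - 21\right)\right)\right) - 8172 = \left(\frac{\sqrt{1349 + 529587}}{57} + 18 \left(86 + \left(5 - 21\right)\right)\right) - 8172 = \left(\frac{\sqrt{530936}}{57} + 18 \left(86 - 16\right)\right) - 8172 = \left(\frac{2 \sqrt{132734}}{57} + 18 \cdot 70\right) - 8172 = \left(\frac{2 \sqrt{132734}}{57} + 1260\right) - 8172 = \left(1260 + \frac{2 \sqrt{132734}}{57}\right) - 8172 = -6912 + \frac{2 \sqrt{132734}}{57}$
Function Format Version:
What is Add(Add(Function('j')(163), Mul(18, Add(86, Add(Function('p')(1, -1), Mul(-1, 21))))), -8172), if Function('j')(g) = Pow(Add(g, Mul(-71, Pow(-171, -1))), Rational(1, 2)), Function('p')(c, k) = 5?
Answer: Add(-6912, Mul(Rational(2, 57), Pow(132734, Rational(1, 2)))) ≈ -6899.2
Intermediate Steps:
Function('j')(g) = Pow(Add(Rational(71, 171), g), Rational(1, 2)) (Function('j')(g) = Pow(Add(g, Mul(-71, Rational(-1, 171))), Rational(1, 2)) = Pow(Add(g, Rational(71, 171)), Rational(1, 2)) = Pow(Add(Rational(71, 171), g), Rational(1, 2)))
Add(Add(Function('j')(163), Mul(18, Add(86, Add(Function('p')(1, -1), Mul(-1, 21))))), -8172) = Add(Add(Mul(Rational(1, 57), Pow(Add(1349, Mul(3249, 163)), Rational(1, 2))), Mul(18, Add(86, Add(5, Mul(-1, 21))))), -8172) = Add(Add(Mul(Rational(1, 57), Pow(Add(1349, 529587), Rational(1, 2))), Mul(18, Add(86, Add(5, -21)))), -8172) = Add(Add(Mul(Rational(1, 57), Pow(530936, Rational(1, 2))), Mul(18, Add(86, -16))), -8172) = Add(Add(Mul(Rational(1, 57), Mul(2, Pow(132734, Rational(1, 2)))), Mul(18, 70)), -8172) = Add(Add(Mul(Rational(2, 57), Pow(132734, Rational(1, 2))), 1260), -8172) = Add(Add(1260, Mul(Rational(2, 57), Pow(132734, Rational(1, 2)))), -8172) = Add(-6912, Mul(Rational(2, 57), Pow(132734, Rational(1, 2))))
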